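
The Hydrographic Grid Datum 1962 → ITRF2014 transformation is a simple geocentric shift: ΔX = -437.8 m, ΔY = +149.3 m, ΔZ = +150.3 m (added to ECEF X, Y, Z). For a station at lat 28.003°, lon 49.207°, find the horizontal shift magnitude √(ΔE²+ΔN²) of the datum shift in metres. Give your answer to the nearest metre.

479 m

At φ = 28.003°, λ = 49.207°: sin φ = 0.469518, cos φ = 0.882923, sin λ = 0.757075, cos λ = 0.653328.
ΔE = −sin λ·ΔX + cos λ·ΔY = −(0.757075)·(-437.8) + (0.653328)·(149.3) = 428.99 m.
ΔN = −sin φ cos λ·ΔX − sin φ sin λ·ΔY + cos φ·ΔZ = −(0.469518)(0.653328)(-437.8) − (0.469518)(0.757075)(149.3) + (0.882923)(150.3) = 213.93 m.
Horizontal magnitude = √(ΔE² + ΔN²) = √(428.99² + 213.93²) = 479.37 m.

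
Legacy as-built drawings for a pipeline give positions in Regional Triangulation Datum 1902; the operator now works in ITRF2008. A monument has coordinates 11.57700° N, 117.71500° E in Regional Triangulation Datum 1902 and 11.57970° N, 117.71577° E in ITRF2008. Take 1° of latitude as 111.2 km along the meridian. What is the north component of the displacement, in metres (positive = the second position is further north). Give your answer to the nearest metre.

Δφ = 11.57970° − 11.57700° = +0.00270°; Δλ = 117.71577° − 117.71500° = +0.00077°.
ΔN = Δφ × 111200 = 300.2 m; ΔE = Δλ × 111200 × cos(11.57700°) = +0.00077 × 111200 × 0.979656 = 83.9 m.

ΔN = 300 m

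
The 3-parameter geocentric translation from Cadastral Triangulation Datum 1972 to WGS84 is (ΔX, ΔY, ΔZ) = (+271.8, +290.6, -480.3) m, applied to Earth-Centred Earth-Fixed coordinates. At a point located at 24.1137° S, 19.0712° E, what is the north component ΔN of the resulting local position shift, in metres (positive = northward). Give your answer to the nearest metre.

The local north axis is (−sin φ cos λ, −sin φ sin λ, cos φ), giving ΔN = 104.949 + 38.792 − 438.387 = -294.65 m.

ΔN = -295 m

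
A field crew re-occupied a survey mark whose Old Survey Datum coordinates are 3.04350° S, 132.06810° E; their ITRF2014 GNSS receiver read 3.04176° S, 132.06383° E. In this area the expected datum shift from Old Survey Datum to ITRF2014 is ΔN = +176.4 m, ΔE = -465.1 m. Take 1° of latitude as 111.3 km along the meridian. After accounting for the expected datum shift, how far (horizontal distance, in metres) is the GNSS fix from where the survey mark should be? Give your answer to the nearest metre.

20 m

Observed coordinate differences: Δφ = +0.00174°, Δλ = -0.00427°.
Converting to metres (1° lat = 111300 m, cos φ = 0.998590): observed ΔN = 193.7 m, observed ΔE = -474.6 m.
Subtracting the expected shift leaves a residual of 193.7 − (176.4) = 17.3 m north and -474.6 − (-465.1) = -9.5 m east.
Residual distance = √(17.3² + (-9.5)²) = 19.7 m.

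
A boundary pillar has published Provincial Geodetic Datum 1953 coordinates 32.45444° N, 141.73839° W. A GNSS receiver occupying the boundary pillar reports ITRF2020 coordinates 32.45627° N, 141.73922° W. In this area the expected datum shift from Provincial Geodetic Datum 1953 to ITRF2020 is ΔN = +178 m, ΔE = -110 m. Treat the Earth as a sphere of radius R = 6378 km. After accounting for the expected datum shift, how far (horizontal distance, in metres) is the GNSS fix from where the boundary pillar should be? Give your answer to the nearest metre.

Observed coordinate differences: Δφ = +0.00183°, Δλ = -0.00083°.
Converting to metres (1° lat = 111317 m, cos φ = 0.843818): observed ΔN = 203.7 m, observed ΔE = -78.0 m.
Subtracting the expected shift leaves a residual of 203.7 − (178) = 25.7 m north and -78.0 − (-110) = 32.0 m east.
Residual distance = √(25.7² + 32.0²) = 41.1 m.

41 m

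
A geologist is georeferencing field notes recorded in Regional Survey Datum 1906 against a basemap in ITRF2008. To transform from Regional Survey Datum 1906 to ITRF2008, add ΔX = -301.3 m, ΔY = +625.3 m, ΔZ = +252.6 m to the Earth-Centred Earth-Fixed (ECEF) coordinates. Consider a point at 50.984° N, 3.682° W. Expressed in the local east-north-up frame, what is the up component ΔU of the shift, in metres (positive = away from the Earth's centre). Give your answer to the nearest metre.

At φ = 50.984°, λ = -3.682°: sin φ = 0.776970, cos φ = 0.629537, sin λ = -0.064219, cos λ = 0.997936.
ΔU = cos φ cos λ·ΔX + cos φ sin λ·ΔY + sin φ·ΔZ = (0.629537)(0.997936)(-301.3) + (0.629537)(-0.064219)(625.3) + (0.776970)(252.6) = -18.31 m.

ΔU = -18 m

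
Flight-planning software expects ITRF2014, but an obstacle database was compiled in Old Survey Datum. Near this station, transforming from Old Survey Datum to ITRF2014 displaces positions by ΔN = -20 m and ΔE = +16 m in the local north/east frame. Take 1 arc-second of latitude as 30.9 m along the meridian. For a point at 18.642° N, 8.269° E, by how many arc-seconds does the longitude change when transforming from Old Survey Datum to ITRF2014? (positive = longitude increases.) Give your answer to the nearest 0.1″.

At latitude 18.642°, cos φ = 0.947534.
1″ of longitude at this latitude = 30.90 × cos φ = 29.2788 m, so Δλ = 16.0 / 29.2788 = 0.546″.

Δλ = 0.5″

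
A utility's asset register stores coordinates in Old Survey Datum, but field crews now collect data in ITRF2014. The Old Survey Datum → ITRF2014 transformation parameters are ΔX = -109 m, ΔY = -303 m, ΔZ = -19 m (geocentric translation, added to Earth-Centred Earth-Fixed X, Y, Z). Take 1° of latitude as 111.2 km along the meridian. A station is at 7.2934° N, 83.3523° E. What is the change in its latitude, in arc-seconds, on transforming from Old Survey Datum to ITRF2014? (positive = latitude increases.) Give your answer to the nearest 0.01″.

Δφ = 0.68″

sin φ = 0.126950, cos φ = 0.991909, sin λ = 0.993277, cos λ = 0.115764.
North component: ΔN = −sin φ cos λ·ΔX − sin φ sin λ·ΔY + cos φ·ΔZ = −(0.126950)(0.115764)(-109) − (0.126950)(0.993277)(-303) + (0.991909)(-19) = 20.96 m.
1° of latitude spans 111200 m, so Δφ = 20.96 / 111200 × 3600 = 0.679″.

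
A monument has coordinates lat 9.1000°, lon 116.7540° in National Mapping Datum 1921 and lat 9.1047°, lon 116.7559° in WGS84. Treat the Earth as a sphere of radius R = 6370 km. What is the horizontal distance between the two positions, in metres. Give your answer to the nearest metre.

Δφ = 9.1047° − 9.1000° = +0.0047°; Δλ = 116.7559° − 116.7540° = +0.0019°.
1° along a meridian = πR/180 = 111177 m.
ΔN = Δφ × 111177 = 522.5 m; ΔE = Δλ × 111177 × cos(9.1000°) = +0.0019 × 111177 × 0.987414 = 208.6 m.
Distance = √(ΔE² + ΔN²) = √(208.6² + 522.5²) = 562.6 m.

563 m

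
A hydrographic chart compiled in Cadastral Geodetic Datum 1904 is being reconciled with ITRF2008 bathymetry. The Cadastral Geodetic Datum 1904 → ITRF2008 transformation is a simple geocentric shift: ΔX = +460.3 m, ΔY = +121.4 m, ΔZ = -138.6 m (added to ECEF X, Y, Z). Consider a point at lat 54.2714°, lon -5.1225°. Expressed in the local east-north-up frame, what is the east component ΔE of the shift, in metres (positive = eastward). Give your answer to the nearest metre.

The local east axis at (φ, λ) is (−sin λ, cos λ, 0), so ΔE = −sin(-5.1225°)·460.3 + cos(-5.1225°)·121.4 = 162.01 m.

ΔE = 162 m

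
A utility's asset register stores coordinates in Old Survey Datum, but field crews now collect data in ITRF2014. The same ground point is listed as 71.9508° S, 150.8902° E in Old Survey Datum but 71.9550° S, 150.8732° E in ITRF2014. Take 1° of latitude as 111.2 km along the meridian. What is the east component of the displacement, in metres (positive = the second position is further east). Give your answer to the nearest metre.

Δφ = -71.9550° − -71.9508° = -0.0042°; Δλ = 150.8732° − 150.8902° = -0.0170°.
ΔN = Δφ × 111200 = -467.0 m; ΔE = Δλ × 111200 × cos(-71.9508°) = -0.0170 × 111200 × 0.309834 = -585.7 m.

ΔE = -586 m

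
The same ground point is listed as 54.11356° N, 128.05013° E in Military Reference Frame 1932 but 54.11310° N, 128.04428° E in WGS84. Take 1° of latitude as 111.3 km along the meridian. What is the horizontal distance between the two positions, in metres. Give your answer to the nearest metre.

385 m

Δφ = 54.11310° − 54.11356° = -0.00046°; Δλ = 128.04428° − 128.05013° = -0.00585°.
ΔN = Δφ × 111300 = -51.2 m; ΔE = Δλ × 111300 × cos(54.11356°) = -0.00585 × 111300 × 0.586181 = -381.7 m.
Distance = √(ΔE² + ΔN²) = √((-381.7)² + (-51.2)²) = 385.1 m.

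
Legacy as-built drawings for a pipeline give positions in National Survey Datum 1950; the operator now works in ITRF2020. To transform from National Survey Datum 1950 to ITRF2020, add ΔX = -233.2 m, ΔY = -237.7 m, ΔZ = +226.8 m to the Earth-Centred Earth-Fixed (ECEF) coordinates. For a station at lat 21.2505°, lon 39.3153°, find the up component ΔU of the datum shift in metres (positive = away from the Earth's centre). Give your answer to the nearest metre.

ΔU = -226 m

The local up (radial) axis is (cos φ cos λ, cos φ sin λ, sin φ), giving ΔU = -168.152 − 140.363 + 82.203 = -226.31 m.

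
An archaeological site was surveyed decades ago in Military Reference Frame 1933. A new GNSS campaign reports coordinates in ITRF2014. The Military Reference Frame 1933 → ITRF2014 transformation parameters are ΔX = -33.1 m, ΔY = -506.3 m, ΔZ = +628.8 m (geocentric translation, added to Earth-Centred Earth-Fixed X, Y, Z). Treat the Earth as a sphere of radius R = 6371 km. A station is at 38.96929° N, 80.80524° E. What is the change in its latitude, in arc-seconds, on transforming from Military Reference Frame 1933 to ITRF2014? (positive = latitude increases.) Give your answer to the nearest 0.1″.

Δφ = 26.1″

sin φ = 0.628904, cos φ = 0.777483, sin λ = 0.987151, cos λ = 0.159791.
North component: ΔN = −sin φ cos λ·ΔX − sin φ sin λ·ΔY + cos φ·ΔZ = −(0.628904)(0.159791)(-33.1) − (0.628904)(0.987151)(-506.3) + (0.777483)(628.8) = 806.53 m.
1° of latitude spans πR/180 = 111195 m, so Δφ = 806.53 / 111195 × 3600 = 26.112″.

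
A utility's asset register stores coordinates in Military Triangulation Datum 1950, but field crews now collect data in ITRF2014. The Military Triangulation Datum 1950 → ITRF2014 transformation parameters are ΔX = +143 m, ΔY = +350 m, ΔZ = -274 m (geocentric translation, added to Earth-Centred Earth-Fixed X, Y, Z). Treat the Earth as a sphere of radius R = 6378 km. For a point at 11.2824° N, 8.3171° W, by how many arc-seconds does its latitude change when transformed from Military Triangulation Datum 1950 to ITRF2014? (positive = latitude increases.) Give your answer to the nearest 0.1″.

sin φ = 0.195645, cos φ = 0.980675, sin λ = -0.144652, cos λ = 0.989483.
North component: ΔN = −sin φ cos λ·ΔX − sin φ sin λ·ΔY + cos φ·ΔZ = −(0.195645)(0.989483)(143) − (0.195645)(-0.144652)(350) + (0.980675)(-274) = -286.48 m.
1° of latitude spans πR/180 = 111317 m, so Δφ = -286.48 / 111317 × 3600 = -9.265″.

Δφ = -9.3″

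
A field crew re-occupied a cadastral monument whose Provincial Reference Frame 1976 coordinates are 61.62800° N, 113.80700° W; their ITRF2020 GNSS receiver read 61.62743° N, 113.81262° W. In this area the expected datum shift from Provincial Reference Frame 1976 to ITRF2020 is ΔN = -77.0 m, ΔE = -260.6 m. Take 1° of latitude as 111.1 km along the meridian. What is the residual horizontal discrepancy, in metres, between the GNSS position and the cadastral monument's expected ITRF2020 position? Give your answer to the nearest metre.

39 m

Observed coordinate differences: Δφ = -0.00057°, Δλ = -0.00562°.
Converting to metres (1° lat = 111100 m, cos φ = 0.475194): observed ΔN = -63.3 m, observed ΔE = -296.7 m.
Subtracting the expected shift leaves a residual of -63.3 − (-77.0) = 13.7 m north and -296.7 − (-260.6) = -36.1 m east.
Residual distance = √(13.7² + (-36.1)²) = 38.6 m.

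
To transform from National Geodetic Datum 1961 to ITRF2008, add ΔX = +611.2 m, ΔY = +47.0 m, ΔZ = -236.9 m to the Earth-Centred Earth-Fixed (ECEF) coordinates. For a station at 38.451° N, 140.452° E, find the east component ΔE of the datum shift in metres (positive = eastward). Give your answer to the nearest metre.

ΔE = -425 m

The local east axis at (φ, λ) is (−sin λ, cos λ, 0), so ΔE = −sin(140.452°)·611.2 + cos(140.452°)·47.0 = -425.41 m.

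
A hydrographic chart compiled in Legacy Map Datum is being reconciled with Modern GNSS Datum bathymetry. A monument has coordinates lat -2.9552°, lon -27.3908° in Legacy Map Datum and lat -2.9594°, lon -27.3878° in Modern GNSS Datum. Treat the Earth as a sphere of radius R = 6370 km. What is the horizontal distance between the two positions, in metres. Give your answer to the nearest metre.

Δφ = -2.9594° − -2.9552° = -0.0042°; Δλ = -27.3878° − -27.3908° = +0.0030°.
1° along a meridian = πR/180 = 111177 m.
ΔN = Δφ × 111177 = -466.9 m; ΔE = Δλ × 111177 × cos(-2.9552°) = +0.0030 × 111177 × 0.998670 = 333.1 m.
Distance = √(ΔE² + ΔN²) = √(333.1² + (-466.9)²) = 573.6 m.

574 m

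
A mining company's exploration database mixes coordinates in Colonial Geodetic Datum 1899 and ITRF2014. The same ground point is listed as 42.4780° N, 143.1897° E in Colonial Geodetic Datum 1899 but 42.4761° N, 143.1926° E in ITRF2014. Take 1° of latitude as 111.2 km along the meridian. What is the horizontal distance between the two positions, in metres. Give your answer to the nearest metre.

Δφ = 42.4761° − 42.4780° = -0.0019°; Δλ = 143.1926° − 143.1897° = +0.0029°.
ΔN = Δφ × 111200 = -211.3 m; ΔE = Δλ × 111200 × cos(42.4780°) = +0.0029 × 111200 × 0.737537 = 237.8 m.
Distance = √(ΔE² + ΔN²) = √(237.8² + (-211.3)²) = 318.1 m.

318 m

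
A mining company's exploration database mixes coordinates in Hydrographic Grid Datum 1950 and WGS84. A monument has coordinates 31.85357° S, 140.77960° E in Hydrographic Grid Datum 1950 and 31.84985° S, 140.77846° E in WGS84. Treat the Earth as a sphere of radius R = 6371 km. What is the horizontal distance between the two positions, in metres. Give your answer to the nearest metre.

Δφ = -31.84985° − -31.85357° = +0.00372°; Δλ = 140.77846° − 140.77960° = -0.00114°.
1° along a meridian = πR/180 = 111195 m.
ΔN = Δφ × 111195 = 413.6 m; ΔE = Δλ × 111195 × cos(-31.85357°) = -0.00114 × 111195 × 0.849400 = -107.7 m.
Distance = √(ΔE² + ΔN²) = √((-107.7)² + 413.6²) = 427.4 m.

427 m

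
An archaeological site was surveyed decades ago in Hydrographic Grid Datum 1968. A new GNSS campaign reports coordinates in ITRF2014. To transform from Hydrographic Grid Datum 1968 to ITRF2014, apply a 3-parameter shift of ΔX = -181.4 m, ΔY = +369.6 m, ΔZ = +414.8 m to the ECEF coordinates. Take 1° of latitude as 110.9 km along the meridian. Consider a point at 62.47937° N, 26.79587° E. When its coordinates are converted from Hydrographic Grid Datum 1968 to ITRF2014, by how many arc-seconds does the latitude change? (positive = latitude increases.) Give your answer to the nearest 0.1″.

sin φ = 0.886845, cos φ = 0.462068, sin λ = 0.450813, cos λ = 0.892618.
North component: ΔN = −sin φ cos λ·ΔX − sin φ sin λ·ΔY + cos φ·ΔZ = −(0.886845)(0.892618)(-181.4) − (0.886845)(0.450813)(369.6) + (0.462068)(414.8) = 187.50 m.
1° of latitude spans 110900 m, so Δφ = 187.50 / 110900 × 3600 = 6.086″.

Δφ = 6.1″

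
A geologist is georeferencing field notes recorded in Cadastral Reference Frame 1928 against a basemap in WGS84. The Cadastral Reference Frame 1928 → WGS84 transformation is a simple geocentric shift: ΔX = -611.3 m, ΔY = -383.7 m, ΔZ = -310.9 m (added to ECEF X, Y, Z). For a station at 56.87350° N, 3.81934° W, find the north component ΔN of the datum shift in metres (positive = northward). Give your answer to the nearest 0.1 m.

The local north axis is (−sin φ cos λ, −sin φ sin λ, cos φ), giving ΔN = 510.806 − 21.404 − 169.904 = 319.50 m.

ΔN = 319.5 m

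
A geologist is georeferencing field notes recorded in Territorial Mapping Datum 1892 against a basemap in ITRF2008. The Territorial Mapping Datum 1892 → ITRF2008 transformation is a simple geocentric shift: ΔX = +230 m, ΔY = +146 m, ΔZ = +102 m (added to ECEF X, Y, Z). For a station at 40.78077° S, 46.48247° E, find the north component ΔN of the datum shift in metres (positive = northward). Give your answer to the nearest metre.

ΔN = 250 m

The local north axis is (−sin φ cos λ, −sin φ sin λ, cos φ), giving ΔN = 103.444 + 69.153 + 77.236 = 249.83 m.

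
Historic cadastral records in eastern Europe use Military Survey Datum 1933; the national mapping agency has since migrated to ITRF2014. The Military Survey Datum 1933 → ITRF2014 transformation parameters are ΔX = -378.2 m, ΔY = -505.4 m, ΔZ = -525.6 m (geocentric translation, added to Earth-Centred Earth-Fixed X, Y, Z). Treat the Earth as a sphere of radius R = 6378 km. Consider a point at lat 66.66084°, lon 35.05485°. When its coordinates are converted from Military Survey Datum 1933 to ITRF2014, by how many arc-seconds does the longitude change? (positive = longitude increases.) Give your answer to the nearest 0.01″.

sin φ = 0.918176, cos φ = 0.396173, sin λ = 0.574360, cos λ = 0.818603.
East component: ΔE = −sin λ·ΔX + cos λ·ΔY = −(0.574360)(-378.2) + (0.818603)(-505.4) = -196.50 m.
1° of latitude spans πR/180 = 111317 m; at latitude φ, 1° of longitude spans that × cos φ = 44100.8 m, so Δλ = -196.50 / 44100.8 × 3600 = -16.040″.

Δλ = -16.04″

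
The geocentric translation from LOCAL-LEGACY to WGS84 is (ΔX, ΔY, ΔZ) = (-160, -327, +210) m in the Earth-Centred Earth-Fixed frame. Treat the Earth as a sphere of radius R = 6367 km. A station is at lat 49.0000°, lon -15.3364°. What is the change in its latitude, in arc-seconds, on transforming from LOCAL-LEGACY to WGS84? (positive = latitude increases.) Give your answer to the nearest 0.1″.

sin φ = 0.754710, cos φ = 0.656059, sin λ = -0.264486, cos λ = 0.964390.
North component: ΔN = −sin φ cos λ·ΔX − sin φ sin λ·ΔY + cos φ·ΔZ = −(0.754710)(0.964390)(-160) − (0.754710)(-0.264486)(-327) + (0.656059)(210) = 188.95 m.
1° of latitude spans πR/180 = 111125 m, so Δφ = 188.95 / 111125 × 3600 = 6.121″.

Δφ = 6.1″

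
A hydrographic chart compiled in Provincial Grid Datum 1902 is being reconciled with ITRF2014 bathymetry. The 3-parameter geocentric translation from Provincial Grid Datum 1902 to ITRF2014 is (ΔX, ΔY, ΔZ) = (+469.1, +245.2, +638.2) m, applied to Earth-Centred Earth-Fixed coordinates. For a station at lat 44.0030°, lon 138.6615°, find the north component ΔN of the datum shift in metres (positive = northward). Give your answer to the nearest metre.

ΔN = 591 m

The local north axis is (−sin φ cos λ, −sin φ sin λ, cos φ), giving ΔN = 244.679 − 112.510 + 459.059 = 591.23 m.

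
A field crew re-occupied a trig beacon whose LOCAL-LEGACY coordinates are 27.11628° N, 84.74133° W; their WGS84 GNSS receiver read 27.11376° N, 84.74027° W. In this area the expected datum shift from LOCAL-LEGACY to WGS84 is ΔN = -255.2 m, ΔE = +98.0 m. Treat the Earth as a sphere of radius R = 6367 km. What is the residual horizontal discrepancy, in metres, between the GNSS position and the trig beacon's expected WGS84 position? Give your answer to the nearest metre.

26 m

Observed coordinate differences: Δφ = -0.00252°, Δλ = +0.00106°.
Converting to metres (1° lat = 111125 m, cos φ = 0.890083): observed ΔN = -280.0 m, observed ΔE = 104.8 m.
Subtracting the expected shift leaves a residual of -280.0 − (-255.2) = -24.8 m north and 104.8 − (98.0) = 6.8 m east.
Residual distance = √((-24.8)² + 6.8²) = 25.8 m.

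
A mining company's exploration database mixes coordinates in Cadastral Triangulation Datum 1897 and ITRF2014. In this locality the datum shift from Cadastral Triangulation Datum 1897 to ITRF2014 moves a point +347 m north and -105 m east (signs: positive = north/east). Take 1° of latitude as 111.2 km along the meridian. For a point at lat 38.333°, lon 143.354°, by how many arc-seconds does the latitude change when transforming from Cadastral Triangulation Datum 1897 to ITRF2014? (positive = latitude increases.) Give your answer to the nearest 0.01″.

Δφ = 11.23″

1° of latitude = 111.2 km, so Δφ = 347.0 / 111200 = 0.0031205° = 11.234″.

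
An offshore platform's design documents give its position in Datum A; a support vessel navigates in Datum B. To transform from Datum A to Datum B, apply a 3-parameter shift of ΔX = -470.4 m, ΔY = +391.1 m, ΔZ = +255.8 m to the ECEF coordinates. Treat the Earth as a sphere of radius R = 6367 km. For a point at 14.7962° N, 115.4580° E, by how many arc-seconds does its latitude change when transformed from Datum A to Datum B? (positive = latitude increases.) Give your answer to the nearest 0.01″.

Δφ = 3.42″

sin φ = 0.255382, cos φ = 0.966840, sin λ = 0.902901, cos λ = -0.429849.
North component: ΔN = −sin φ cos λ·ΔX − sin φ sin λ·ΔY + cos φ·ΔZ = −(0.255382)(-0.429849)(-470.4) − (0.255382)(0.902901)(391.1) + (0.966840)(255.8) = 105.50 m.
1° of latitude spans πR/180 = 111125 m, so Δφ = 105.50 / 111125 × 3600 = 3.418″.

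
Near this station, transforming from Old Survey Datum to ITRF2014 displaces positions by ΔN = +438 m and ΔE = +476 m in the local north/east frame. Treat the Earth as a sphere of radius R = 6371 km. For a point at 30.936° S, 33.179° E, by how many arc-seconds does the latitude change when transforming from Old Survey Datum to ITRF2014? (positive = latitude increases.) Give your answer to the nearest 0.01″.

Δφ = 14.18″

On a sphere of radius R, 1 rad of latitude = R, so Δφ = ΔN / R = 438.0 / 6371000 = 6.8749e-05 rad = 14.181″.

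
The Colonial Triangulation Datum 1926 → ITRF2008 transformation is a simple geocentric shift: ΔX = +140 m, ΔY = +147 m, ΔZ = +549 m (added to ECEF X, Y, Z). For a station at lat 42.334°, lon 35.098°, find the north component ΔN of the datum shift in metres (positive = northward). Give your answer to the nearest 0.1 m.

At φ = 42.334°, λ = 35.098°: sin φ = 0.673451, cos φ = 0.739232, sin λ = 0.574977, cos λ = 0.818170.
ΔN = −sin φ cos λ·ΔX − sin φ sin λ·ΔY + cos φ·ΔZ = −(0.673451)(0.818170)(140) − (0.673451)(0.574977)(147) + (0.739232)(549) = 271.78 m.

ΔN = 271.8 m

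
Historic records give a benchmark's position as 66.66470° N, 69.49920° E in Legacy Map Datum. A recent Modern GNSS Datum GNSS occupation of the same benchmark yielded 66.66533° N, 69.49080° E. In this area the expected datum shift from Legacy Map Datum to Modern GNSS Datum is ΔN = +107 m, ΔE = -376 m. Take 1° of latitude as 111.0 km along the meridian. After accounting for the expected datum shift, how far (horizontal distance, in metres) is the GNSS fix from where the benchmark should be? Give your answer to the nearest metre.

38 m

Observed coordinate differences: Δφ = +0.00063°, Δλ = -0.00840°.
Converting to metres (1° lat = 111000 m, cos φ = 0.396111): observed ΔN = 69.9 m, observed ΔE = -369.3 m.
Subtracting the expected shift leaves a residual of 69.9 − (107) = -37.1 m north and -369.3 − (-376) = 6.7 m east.
Residual distance = √((-37.1)² + 6.7²) = 37.7 m.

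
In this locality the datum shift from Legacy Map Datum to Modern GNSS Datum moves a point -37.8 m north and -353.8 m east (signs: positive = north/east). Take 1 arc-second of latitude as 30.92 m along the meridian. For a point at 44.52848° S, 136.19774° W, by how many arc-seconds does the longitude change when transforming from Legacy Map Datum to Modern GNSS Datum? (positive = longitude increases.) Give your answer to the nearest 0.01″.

At latitude -44.52848°, cos φ = 0.712902.
1″ of longitude at this latitude = 30.92 × cos φ = 22.0429 m, so Δλ = -353.8 / 22.0429 = -16.050″.

Δλ = -16.05″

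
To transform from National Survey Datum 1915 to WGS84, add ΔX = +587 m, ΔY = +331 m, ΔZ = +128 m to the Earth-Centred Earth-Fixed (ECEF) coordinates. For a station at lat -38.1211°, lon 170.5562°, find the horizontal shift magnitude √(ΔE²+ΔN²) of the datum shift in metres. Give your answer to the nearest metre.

478 m

At φ = -38.1211°, λ = 170.5562°: sin φ = -0.617326, cos φ = 0.786708, sin λ = 0.164080, cos λ = -0.986447.
ΔE = −sin λ·ΔX + cos λ·ΔY = −(0.164080)·(587) + (-0.986447)·(331) = -422.83 m.
ΔN = −sin φ cos λ·ΔX − sin φ sin λ·ΔY + cos φ·ΔZ = −(-0.617326)(-0.986447)(587) − (-0.617326)(0.164080)(331) + (0.786708)(128) = -223.23 m.
Horizontal magnitude = √(ΔE² + ΔN²) = √((-422.83)² + (-223.23)²) = 478.14 m.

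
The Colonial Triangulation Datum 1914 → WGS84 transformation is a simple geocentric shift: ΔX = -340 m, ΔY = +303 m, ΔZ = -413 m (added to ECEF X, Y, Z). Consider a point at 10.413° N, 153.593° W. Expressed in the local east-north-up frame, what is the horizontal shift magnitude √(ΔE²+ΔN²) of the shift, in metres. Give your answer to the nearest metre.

608 m

At φ = 10.413°, λ = -153.593°: sin φ = 0.180742, cos φ = 0.983530, sin λ = -0.444745, cos λ = -0.895657.
ΔE = −sin λ·ΔX + cos λ·ΔY = −(-0.444745)·(-340) + (-0.895657)·(303) = -422.60 m.
ΔN = −sin φ cos λ·ΔX − sin φ sin λ·ΔY + cos φ·ΔZ = −(0.180742)(-0.895657)(-340) − (0.180742)(-0.444745)(303) + (0.983530)(-413) = -436.88 m.
Horizontal magnitude = √(ΔE² + ΔN²) = √((-422.60)² + (-436.88)²) = 607.83 m.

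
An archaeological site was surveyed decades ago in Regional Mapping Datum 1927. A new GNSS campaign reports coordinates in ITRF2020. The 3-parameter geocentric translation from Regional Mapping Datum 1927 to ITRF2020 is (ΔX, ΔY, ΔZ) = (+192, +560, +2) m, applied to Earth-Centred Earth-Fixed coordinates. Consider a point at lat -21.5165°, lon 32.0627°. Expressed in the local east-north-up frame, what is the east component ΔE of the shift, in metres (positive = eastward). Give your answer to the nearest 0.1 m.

ΔE = 372.7 m

The local east axis at (φ, λ) is (−sin λ, cos λ, 0), so ΔE = −sin(32.0627°)·192 + cos(32.0627°)·560 = 372.66 m.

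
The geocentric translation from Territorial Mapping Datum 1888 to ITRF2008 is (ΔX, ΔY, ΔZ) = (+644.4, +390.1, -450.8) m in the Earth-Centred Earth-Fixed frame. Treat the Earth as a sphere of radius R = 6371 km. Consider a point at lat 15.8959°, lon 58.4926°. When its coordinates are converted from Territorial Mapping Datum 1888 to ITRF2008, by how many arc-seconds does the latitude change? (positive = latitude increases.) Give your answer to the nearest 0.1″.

sin φ = 0.273890, cos φ = 0.961761, sin λ = 0.852573, cos λ = 0.522609.
North component: ΔN = −sin φ cos λ·ΔX − sin φ sin λ·ΔY + cos φ·ΔZ = −(0.273890)(0.522609)(644.4) − (0.273890)(0.852573)(390.1) + (0.961761)(-450.8) = -616.89 m.
1° of latitude spans πR/180 = 111195 m, so Δφ = -616.89 / 111195 × 3600 = -19.972″.

Δφ = -20.0″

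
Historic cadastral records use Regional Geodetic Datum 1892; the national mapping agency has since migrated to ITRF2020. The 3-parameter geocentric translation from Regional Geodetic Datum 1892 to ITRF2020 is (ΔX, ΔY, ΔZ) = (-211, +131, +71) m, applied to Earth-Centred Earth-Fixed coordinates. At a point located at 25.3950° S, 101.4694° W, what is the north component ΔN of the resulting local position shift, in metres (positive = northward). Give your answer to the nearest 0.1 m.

At φ = -25.3950°, λ = -101.4694°: sin φ = -0.428856, cos φ = 0.903373, sin λ = -0.980031, cos λ = -0.198845.
ΔN = −sin φ cos λ·ΔX − sin φ sin λ·ΔY + cos φ·ΔZ = −(-0.428856)(-0.198845)(-211) − (-0.428856)(-0.980031)(131) + (0.903373)(71) = 27.07 m.

ΔN = 27.1 m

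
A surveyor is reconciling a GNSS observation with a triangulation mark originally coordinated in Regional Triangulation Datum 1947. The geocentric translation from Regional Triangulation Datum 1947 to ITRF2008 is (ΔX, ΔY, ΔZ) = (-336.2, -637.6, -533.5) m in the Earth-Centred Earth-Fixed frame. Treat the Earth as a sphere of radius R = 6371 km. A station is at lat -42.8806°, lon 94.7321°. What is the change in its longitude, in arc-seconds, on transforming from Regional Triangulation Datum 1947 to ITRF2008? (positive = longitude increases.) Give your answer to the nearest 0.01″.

sin φ = -0.680473, cos φ = 0.732773, sin λ = 0.996591, cos λ = -0.082497.
East component: ΔE = −sin λ·ΔX + cos λ·ΔY = −(0.996591)(-336.2) + (-0.082497)(-637.6) = 387.65 m.
1° of latitude spans πR/180 = 111195 m; at latitude φ, 1° of longitude spans that × cos φ = 81480.7 m, so Δλ = 387.65 / 81480.7 × 3600 = 17.127″.

Δλ = 17.13″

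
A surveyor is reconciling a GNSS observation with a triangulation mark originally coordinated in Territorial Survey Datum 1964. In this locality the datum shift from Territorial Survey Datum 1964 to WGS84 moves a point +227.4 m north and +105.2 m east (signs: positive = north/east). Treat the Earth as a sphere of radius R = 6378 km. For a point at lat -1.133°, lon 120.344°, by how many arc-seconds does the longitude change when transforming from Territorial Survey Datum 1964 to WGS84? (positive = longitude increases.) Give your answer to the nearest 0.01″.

Δλ = 3.40″

At latitude -1.133°, cos φ = 0.999804.
One radian of longitude at latitude φ spans R cos φ, so Δλ = ΔE / (R cos φ) = 105.2 / (6378000 × 0.999804) = 1.6497e-05 rad = 3.403″.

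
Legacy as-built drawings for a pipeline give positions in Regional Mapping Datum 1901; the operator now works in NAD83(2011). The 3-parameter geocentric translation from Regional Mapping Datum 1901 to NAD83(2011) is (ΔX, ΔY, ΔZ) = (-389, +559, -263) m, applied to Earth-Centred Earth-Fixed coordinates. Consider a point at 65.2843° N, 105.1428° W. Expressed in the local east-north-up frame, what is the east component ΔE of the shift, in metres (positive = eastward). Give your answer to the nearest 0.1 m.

ΔE = -521.5 m

The local east axis at (φ, λ) is (−sin λ, cos λ, 0), so ΔE = −sin(-105.1428°)·(-389) + cos(-105.1428°)·559 = -521.52 m.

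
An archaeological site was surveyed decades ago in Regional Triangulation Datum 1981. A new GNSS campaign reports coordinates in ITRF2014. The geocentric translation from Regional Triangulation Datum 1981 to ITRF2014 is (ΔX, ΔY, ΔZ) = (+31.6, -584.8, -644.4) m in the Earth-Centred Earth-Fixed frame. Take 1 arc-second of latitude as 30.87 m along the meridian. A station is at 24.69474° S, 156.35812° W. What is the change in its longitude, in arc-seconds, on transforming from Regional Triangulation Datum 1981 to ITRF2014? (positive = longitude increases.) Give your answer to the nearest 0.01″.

Δλ = 19.55″

sin φ = -0.417784, cos φ = 0.908547, sin λ = -0.401019, cos λ = -0.916070.
East component: ΔE = −sin λ·ΔX + cos λ·ΔY = −(-0.401019)(31.6) + (-0.916070)(-584.8) = 548.39 m.
1° of latitude spans 3600 × 30.87 = 111132 m; at latitude φ, 1° of longitude spans that × cos φ = 100968.6 m, so Δλ = 548.39 / 100968.6 × 3600 = 19.553″.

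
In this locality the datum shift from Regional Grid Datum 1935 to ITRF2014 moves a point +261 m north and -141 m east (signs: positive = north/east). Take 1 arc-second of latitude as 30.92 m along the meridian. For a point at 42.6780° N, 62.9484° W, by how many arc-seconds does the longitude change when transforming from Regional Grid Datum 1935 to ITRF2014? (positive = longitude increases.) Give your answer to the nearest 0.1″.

At latitude 42.6780°, cos φ = 0.735175.
1″ of longitude at this latitude = 30.92 × cos φ = 22.7316 m, so Δλ = -141.0 / 22.7316 = -6.203″.

Δλ = -6.2″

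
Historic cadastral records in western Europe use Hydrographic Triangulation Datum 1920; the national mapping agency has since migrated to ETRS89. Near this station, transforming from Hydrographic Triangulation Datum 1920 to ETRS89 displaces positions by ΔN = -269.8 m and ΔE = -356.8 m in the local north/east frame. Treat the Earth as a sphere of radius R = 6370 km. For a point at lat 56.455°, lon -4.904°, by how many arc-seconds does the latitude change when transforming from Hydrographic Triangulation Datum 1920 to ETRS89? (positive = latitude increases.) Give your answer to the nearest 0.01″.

Δφ = -8.74″

On a sphere of radius R, 1 rad of latitude = R, so Δφ = ΔN / R = -269.8 / 6370000 = -4.2355e-05 rad = -8.736″.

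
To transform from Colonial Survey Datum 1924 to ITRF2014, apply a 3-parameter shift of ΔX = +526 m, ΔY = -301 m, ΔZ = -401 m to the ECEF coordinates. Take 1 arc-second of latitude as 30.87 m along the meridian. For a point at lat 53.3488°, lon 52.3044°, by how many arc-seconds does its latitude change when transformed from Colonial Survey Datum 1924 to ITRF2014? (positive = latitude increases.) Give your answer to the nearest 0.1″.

Δφ = -9.9″

sin φ = 0.802284, cos φ = 0.596942, sin λ = 0.791270, cos λ = 0.611466.
North component: ΔN = −sin φ cos λ·ΔX − sin φ sin λ·ΔY + cos φ·ΔZ = −(0.802284)(0.611466)(526) − (0.802284)(0.791270)(-301) + (0.596942)(-401) = -306.33 m.
1° of latitude spans 3600 × 30.87 = 111132 m, so Δφ = -306.33 / 111132 × 3600 = -9.923″.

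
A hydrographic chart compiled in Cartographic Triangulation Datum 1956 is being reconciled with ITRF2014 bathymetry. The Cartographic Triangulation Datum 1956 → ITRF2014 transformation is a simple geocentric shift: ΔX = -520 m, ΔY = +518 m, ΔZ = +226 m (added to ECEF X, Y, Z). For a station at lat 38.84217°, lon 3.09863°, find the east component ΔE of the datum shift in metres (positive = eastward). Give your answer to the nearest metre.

ΔE = 545 m

The local east axis at (φ, λ) is (−sin λ, cos λ, 0), so ΔE = −sin(3.09863°)·(-520) + cos(3.09863°)·518 = 545.35 m.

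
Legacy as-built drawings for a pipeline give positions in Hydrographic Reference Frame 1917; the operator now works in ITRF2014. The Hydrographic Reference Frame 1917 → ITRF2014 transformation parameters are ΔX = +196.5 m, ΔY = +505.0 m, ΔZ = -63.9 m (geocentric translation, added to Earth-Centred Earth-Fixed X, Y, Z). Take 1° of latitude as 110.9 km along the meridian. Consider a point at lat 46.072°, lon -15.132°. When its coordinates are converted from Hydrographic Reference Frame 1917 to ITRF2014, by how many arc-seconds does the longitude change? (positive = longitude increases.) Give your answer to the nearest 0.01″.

Δλ = 25.21″

sin φ = 0.720212, cos φ = 0.693754, sin λ = -0.261044, cos λ = 0.965327.
East component: ΔE = −sin λ·ΔX + cos λ·ΔY = −(-0.261044)(196.5) + (0.965327)(505.0) = 538.79 m.
1° of latitude spans 110900 m; at latitude φ, 1° of longitude spans that × cos φ = 76937.3 m, so Δλ = 538.79 / 76937.3 × 3600 = 25.210″.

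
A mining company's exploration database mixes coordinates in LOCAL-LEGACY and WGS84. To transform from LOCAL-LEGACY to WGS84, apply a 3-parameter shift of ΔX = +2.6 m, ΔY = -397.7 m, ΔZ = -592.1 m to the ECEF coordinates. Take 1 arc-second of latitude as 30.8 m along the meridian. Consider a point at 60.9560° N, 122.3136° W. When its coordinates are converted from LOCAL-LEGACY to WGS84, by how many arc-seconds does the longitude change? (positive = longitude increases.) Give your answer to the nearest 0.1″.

Δλ = 14.4″

sin φ = 0.874247, cos φ = 0.485481, sin λ = -0.845135, cos λ = -0.534553.
East component: ΔE = −sin λ·ΔX + cos λ·ΔY = −(-0.845135)(2.6) + (-0.534553)(-397.7) = 214.79 m.
1° of latitude spans 3600 × 30.80 = 110880 m; at latitude φ, 1° of longitude spans that × cos φ = 53830.1 m, so Δλ = 214.79 / 53830.1 × 3600 = 14.364″.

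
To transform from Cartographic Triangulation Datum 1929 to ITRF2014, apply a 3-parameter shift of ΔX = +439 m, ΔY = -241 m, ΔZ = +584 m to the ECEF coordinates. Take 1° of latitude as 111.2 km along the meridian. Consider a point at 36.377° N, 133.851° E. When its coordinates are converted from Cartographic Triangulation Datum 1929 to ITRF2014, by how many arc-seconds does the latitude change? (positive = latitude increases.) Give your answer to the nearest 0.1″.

Δφ = 24.4″

sin φ = 0.593096, cos φ = 0.805132, sin λ = 0.721144, cos λ = -0.692785.
North component: ΔN = −sin φ cos λ·ΔX − sin φ sin λ·ΔY + cos φ·ΔZ = −(0.593096)(-0.692785)(439) − (0.593096)(0.721144)(-241) + (0.805132)(584) = 753.65 m.
1° of latitude spans 111200 m, so Δφ = 753.65 / 111200 × 3600 = 24.399″.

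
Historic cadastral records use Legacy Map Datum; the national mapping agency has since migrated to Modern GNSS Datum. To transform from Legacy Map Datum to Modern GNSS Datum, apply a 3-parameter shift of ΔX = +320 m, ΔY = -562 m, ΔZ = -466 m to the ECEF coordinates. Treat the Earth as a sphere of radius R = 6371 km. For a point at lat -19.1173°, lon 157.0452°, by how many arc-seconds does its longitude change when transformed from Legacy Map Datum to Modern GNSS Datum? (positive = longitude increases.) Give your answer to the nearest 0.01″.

Δλ = 13.46″

sin φ = -0.327503, cos φ = 0.944850, sin λ = 0.390005, cos λ = -0.920813.
East component: ΔE = −sin λ·ΔX + cos λ·ΔY = −(0.390005)(320) + (-0.920813)(-562) = 392.70 m.
1° of latitude spans πR/180 = 111195 m; at latitude φ, 1° of longitude spans that × cos φ = 105062.5 m, so Δλ = 392.70 / 105062.5 × 3600 = 13.456″.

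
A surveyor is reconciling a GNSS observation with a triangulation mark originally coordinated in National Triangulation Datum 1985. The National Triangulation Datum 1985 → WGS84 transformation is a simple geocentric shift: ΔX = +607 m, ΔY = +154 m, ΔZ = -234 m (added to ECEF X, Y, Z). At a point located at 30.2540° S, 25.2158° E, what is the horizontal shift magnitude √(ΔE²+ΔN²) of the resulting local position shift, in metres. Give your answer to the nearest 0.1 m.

160.6 m

At φ = -30.2540°, λ = 25.2158°: sin φ = -0.503834, cos φ = 0.863800, sin λ = 0.426029, cos λ = 0.904710.
ΔE = −sin λ·ΔX + cos λ·ΔY = −(0.426029)·(607) + (0.904710)·(154) = -119.27 m.
ΔN = −sin φ cos λ·ΔX − sin φ sin λ·ΔY + cos φ·ΔZ = −(-0.503834)(0.904710)(607) − (-0.503834)(0.426029)(154) + (0.863800)(-234) = 107.61 m.
Horizontal magnitude = √(ΔE² + ΔN²) = √((-119.27)² + 107.61²) = 160.64 m.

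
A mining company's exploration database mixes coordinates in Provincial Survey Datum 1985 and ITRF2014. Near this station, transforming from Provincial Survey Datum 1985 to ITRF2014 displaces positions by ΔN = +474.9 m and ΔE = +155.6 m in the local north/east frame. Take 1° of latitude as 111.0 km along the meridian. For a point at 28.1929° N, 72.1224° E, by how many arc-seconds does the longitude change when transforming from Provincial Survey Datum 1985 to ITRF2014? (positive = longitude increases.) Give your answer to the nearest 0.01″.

At latitude 28.1929°, cos φ = 0.881362.
1° of longitude at this latitude = 111.0 × cos φ = 97.83 km, so Δλ = 155.6 / 97831.2 = 0.0015905° = 5.726″.

Δλ = 5.73″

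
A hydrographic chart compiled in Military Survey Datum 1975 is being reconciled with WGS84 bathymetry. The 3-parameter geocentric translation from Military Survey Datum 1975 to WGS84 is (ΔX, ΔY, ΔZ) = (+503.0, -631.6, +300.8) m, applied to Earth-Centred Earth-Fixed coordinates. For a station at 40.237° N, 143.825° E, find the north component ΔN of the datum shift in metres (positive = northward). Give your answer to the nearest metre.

The local north axis is (−sin φ cos λ, −sin φ sin λ, cos φ), giving ΔN = 262.276 + 240.813 + 229.624 = 732.71 m.

ΔN = 733 m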